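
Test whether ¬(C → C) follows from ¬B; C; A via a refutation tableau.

Initial set: {¬B; C; A; ¬¬(C → C)}.
¬¬(C → C): β-rule — branch into ¬C  //  C.
  branch 1 (add ¬C):
    × closes — contains both C and ¬C.
  branch 2 (add C):
    ○ open, literals {A=T, B=F, C=T}.
1 branch closed, 1 open.
An open branch gives a countermodel: A=T, B=F, C=T (unmentioned atoms arbitrary); the premises hold there but the conclusion fails.

No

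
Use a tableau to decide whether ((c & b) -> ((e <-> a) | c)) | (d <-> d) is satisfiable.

Satisfiable

Initial set: {T (((c & b) -> ((e <-> a) | c)) | (d <-> d))}.
T (((c & b) -> ((e <-> a) | c)) | (d <-> d)): β-rule — branch into T ((c & b) -> ((e <-> a) | c))  //  T (d <-> d).
  branch 1 (add T ((c & b) -> ((e <-> a) | c))):
    T ((c & b) -> ((e <-> a) | c)): β-rule — branch into F (c & b)  //  T ((e <-> a) | c).
      branch 1.1 (add F (c & b)):
        F (c & b): β-rule — branch into F c  //  F b.
          branch 1.1.1 (add F c):
            ○ open, literals {c=false}.
          branch 1.1.2 (add F b):
            ○ open, literals {b=false}.
      branch 1.2 (add T ((e <-> a) | c)):
        T ((e <-> a) | c): β-rule — branch into T (e <-> a)  //  T c.
          branch 1.2.1 (add T (e <-> a)):
            T (e <-> a): β-rule — branch into T e, T a  //  F e, F a.
              branch 1.2.1.1 (add T e, T a):
                ○ open, literals {a=true, e=true}.
              branch 1.2.1.2 (add F e, F a):
                ○ open, literals {a=false, e=false}.
          branch 1.2.2 (add T c):
            ○ open, literals {c=true}.
  branch 2 (add T (d <-> d)):
    T (d <-> d): β-rule — branch into T d, T d  //  F d, F d.
      branch 2.1 (add T d, T d):
        ○ open, literals {d=true}.
      branch 2.2 (add F d, F d):
        ○ open, literals {d=false}.
0 branches closed, 7 open.
An open branch gives a satisfying assignment: c=false.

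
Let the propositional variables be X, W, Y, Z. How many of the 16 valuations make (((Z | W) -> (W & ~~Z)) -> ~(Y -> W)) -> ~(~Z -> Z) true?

Initial set: {T ((((Z | W) -> (W & ~~Z)) -> ~(Y -> W)) -> ~(~Z -> Z))}.
T ((((Z | W) -> (W & ~~Z)) -> ~(Y -> W)) -> ~(~Z -> Z)): β-rule — branch into F (((Z | W) -> (W & ~~Z)) -> ~(Y -> W))  //  T ~(~Z -> Z).
  branch 1 (add F (((Z | W) -> (W & ~~Z)) -> ~(Y -> W))):
    F (((Z | W) -> (W & ~~Z)) -> ~(Y -> W)): α-rule — add T ((Z | W) -> (W & ~~Z)), F ~(Y -> W).
    T ((Z | W) -> (W & ~~Z)): β-rule — branch into F (Z | W)  //  T (W & ~~Z).
      branch 1.1 (add F (Z | W)):
        F (Z | W): α-rule — add F Z, F W.
        F ~(Y -> W): β-rule — branch into F Y  //  T W.
          branch 1.1.1 (add F Y):
            ○ open, literals {W=F, Y=F, Z=F}.
          branch 1.1.2 (add T W):
            × closes — contains both W and ~W.
      branch 1.2 (add T (W & ~~Z)):
        T (W & ~~Z): α-rule — add T W, T ~~Z.
        T ~~Z: drop double negation, giving T Z.
        F ~(Y -> W): β-rule — branch into F Y  //  T W.
          branch 1.2.1 (add F Y):
            ○ open, literals {W=T, Y=F, Z=T}.
          branch 1.2.2 (add T W):
            ○ open, literals {W=T, Z=T}.
  branch 2 (add T ~(~Z -> Z)):
    T ~(~Z -> Z): α-rule — add T ~Z, F Z.
    ○ open, literals {Z=F}.
1 branch closed, 4 open.
Each open branch fixes some atoms; the unmentioned ones are free. Counting distinct full assignments: branch {W=F, Y=F, Z=F} (X) contributes 2 new; branch {W=T, Y=F, Z=T} (X) contributes 2 new; branch {W=T, Z=T} (X, Y) contributes 2 new; branch {Z=F} (X, W, Y) contributes 6 new. Total: 12.

12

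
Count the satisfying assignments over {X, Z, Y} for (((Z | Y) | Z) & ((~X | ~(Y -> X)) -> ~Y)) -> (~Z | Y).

Initial set: {((((Z | Y) | Z) & ((~X | ~(Y -> X)) -> ~Y)) -> (~Z | Y))}.
((((Z | Y) | Z) & ((~X | ~(Y -> X)) -> ~Y)) -> (~Z | Y)): β-rule — branch into ~(((Z | Y) | Z) & ((~X | ~(Y -> X)) -> ~Y))  //  (~Z | Y).
  branch 1 (add ~(((Z | Y) | Z) & ((~X | ~(Y -> X)) -> ~Y))):
    ~(((Z | Y) | Z) & ((~X | ~(Y -> X)) -> ~Y)): β-rule — branch into ~((Z | Y) | Z)  //  ~((~X | ~(Y -> X)) -> ~Y).
      branch 1.1 (add ~((Z | Y) | Z)):
        ~((Z | Y) | Z): α-rule — add ~(Z | Y), ~Z.
        ~(Z | Y): α-rule — add ~Z, ~Y.
        ○ open, literals {Y=false, Z=false}.
      branch 1.2 (add ~((~X | ~(Y -> X)) -> ~Y)):
        ~((~X | ~(Y -> X)) -> ~Y): α-rule — add (~X | ~(Y -> X)), ~~Y.
        (~X | ~(Y -> X)): β-rule — branch into ~X  //  ~(Y -> X).
          branch 1.2.1 (add ~X):
            ○ open, literals {X=false, Y=true}.
          branch 1.2.2 (add ~(Y -> X)):
            ~(Y -> X): α-rule — add Y, ~X.
            ○ open, literals {X=false, Y=true}.
  branch 2 (add (~Z | Y)):
    (~Z | Y): β-rule — branch into ~Z  //  Y.
      branch 2.1 (add ~Z):
        ○ open, literals {Z=false}.
      branch 2.2 (add Y):
        ○ open, literals {Y=true}.
0 branches closed, 5 open.
Each open branch fixes some atoms; the unmentioned ones are free. Counting distinct full assignments: branch {Y=false, Z=false} (X) contributes 2 new; branch {X=false, Y=true} (Z) contributes 2 new; branch {X=false, Y=true} (Z) contributes 0 new; branch {Z=false} (X, Y) contributes 1 new; branch {Y=true} (X, Z) contributes 1 new. Total: 6.

6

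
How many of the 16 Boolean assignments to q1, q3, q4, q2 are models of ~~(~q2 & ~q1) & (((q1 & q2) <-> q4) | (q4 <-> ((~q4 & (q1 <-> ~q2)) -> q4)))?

4

Initial set: {(~~(~q2 & ~q1) & (((q1 & q2) <-> q4) | (q4 <-> ((~q4 & (q1 <-> ~q2)) -> q4))))}.
(~~(~q2 & ~q1) & (((q1 & q2) <-> q4) | (q4 <-> ((~q4 & (q1 <-> ~q2)) -> q4)))): α-rule — add ~~(~q2 & ~q1), (((q1 & q2) <-> q4) | (q4 <-> ((~q4 & (q1 <-> ~q2)) -> q4))).
~~(~q2 & ~q1): drop double negation, giving (~q2 & ~q1).
(~q2 & ~q1): α-rule — add ~q2, ~q1.
(((q1 & q2) <-> q4) | (q4 <-> ((~q4 & (q1 <-> ~q2)) -> q4))): β-rule — branch into ((q1 & q2) <-> q4)  //  (q4 <-> ((~q4 & (q1 <-> ~q2)) -> q4)).
  branch 1 (add ((q1 & q2) <-> q4)):
    ((q1 & q2) <-> q4): β-rule — branch into (q1 & q2), q4  //  ~(q1 & q2), ~q4.
      branch 1.1 (add (q1 & q2), q4):
        (q1 & q2): α-rule — add q1, q2.
        × closes — contains both q1 and ~q1.
      branch 1.2 (add ~(q1 & q2), ~q4):
        ~(q1 & q2): β-rule — branch into ~q1  //  ~q2.
          branch 1.2.1 (add ~q1):
            ○ open, literals {q1=false, q2=false, q4=false}.
          branch 1.2.2 (add ~q2):
            ○ open, literals {q1=false, q2=false, q4=false}.
  branch 2 (add (q4 <-> ((~q4 & (q1 <-> ~q2)) -> q4))):
    (q4 <-> ((~q4 & (q1 <-> ~q2)) -> q4)): β-rule — branch into q4, ((~q4 & (q1 <-> ~q2)) -> q4)  //  ~q4, ~((~q4 & (q1 <-> ~q2)) -> q4).
      branch 2.1 (add q4, ((~q4 & (q1 <-> ~q2)) -> q4)):
        ((~q4 & (q1 <-> ~q2)) -> q4): β-rule — branch into ~(~q4 & (q1 <-> ~q2))  //  q4.
          branch 2.1.1 (add ~(~q4 & (q1 <-> ~q2))):
            ~(~q4 & (q1 <-> ~q2)): β-rule — branch into ~~q4  //  ~(q1 <-> ~q2).
              branch 2.1.1.1 (add ~~q4):
                ○ open, literals {q1=false, q2=false, q4=true}.
              branch 2.1.1.2 (add ~(q1 <-> ~q2)):
                ~(q1 <-> ~q2): β-rule — branch into q1, ~~q2  //  ~q1, ~q2.
                  branch 2.1.1.2.1 (add q1, ~~q2):
                    × closes — contains both q1 and ~q1.
                  branch 2.1.1.2.2 (add ~q1, ~q2):
                    ○ open, literals {q1=false, q2=false, q4=true}.
          branch 2.1.2 (add q4):
            ○ open, literals {q1=false, q2=false, q4=true}.
      branch 2.2 (add ~q4, ~((~q4 & (q1 <-> ~q2)) -> q4)):
        ~((~q4 & (q1 <-> ~q2)) -> q4): α-rule — add (~q4 & (q1 <-> ~q2)), ~q4.
        (~q4 & (q1 <-> ~q2)): α-rule — add ~q4, (q1 <-> ~q2).
        (q1 <-> ~q2): β-rule — branch into q1, ~q2  //  ~q1, ~~q2.
          branch 2.2.1 (add q1, ~q2):
            × closes — contains both q1 and ~q1.
          branch 2.2.2 (add ~q1, ~~q2):
            × closes — contains both q2 and ~q2.
4 branches closed, 5 open.
Each open branch fixes some atoms; the unmentioned ones are free. Counting distinct full assignments: branch {q1=false, q2=false, q4=false} (q3) contributes 2 new; branch {q1=false, q2=false, q4=false} (q3) contributes 0 new; branch {q1=false, q2=false, q4=true} (q3) contributes 2 new; branch {q1=false, q2=false, q4=true} (q3) contributes 0 new; branch {q1=false, q2=false, q4=true} (q3) contributes 0 new. Total: 4.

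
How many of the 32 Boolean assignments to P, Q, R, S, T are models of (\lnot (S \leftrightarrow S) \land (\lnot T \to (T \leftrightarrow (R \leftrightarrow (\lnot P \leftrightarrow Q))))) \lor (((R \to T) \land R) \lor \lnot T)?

24

Initial set: {((\lnot (S \leftrightarrow S) \land (\lnot T \to (T \leftrightarrow (R \leftrightarrow (\lnot P \leftrightarrow Q))))) \lor (((R \to T) \land R) \lor \lnot T))}.
((\lnot (S \leftrightarrow S) \land (\lnot T \to (T \leftrightarrow (R \leftrightarrow (\lnot P \leftrightarrow Q))))) \lor (((R \to T) \land R) \lor \lnot T)): β-rule — branch into (\lnot (S \leftrightarrow S) \land (\lnot T \to (T \leftrightarrow (R \leftrightarrow (\lnot P \leftrightarrow Q)))))  //  (((R \to T) \land R) \lor \lnot T).
  branch 1 (add (\lnot (S \leftrightarrow S) \land (\lnot T \to (T \leftrightarrow (R \leftrightarrow (\lnot P \leftrightarrow Q)))))):
    (\lnot (S \leftrightarrow S) \land (\lnot T \to (T \leftrightarrow (R \leftrightarrow (\lnot P \leftrightarrow Q))))): α-rule — add \lnot (S \leftrightarrow S), (\lnot T \to (T \leftrightarrow (R \leftrightarrow (\lnot P \leftrightarrow Q)))).
    \lnot (S \leftrightarrow S): β-rule — branch into S, \lnot S  //  \lnot S, S.
      branch 1.1 (add S, \lnot S):
        × closes — contains both S and \lnot S.
      branch 1.2 (add \lnot S, S):
        × closes — contains both S and \lnot S.
  branch 2 (add (((R \to T) \land R) \lor \lnot T)):
    (((R \to T) \land R) \lor \lnot T): β-rule — branch into ((R \to T) \land R)  //  \lnot T.
      branch 2.1 (add ((R \to T) \land R)):
        ((R \to T) \land R): α-rule — add (R \to T), R.
        (R \to T): β-rule — branch into \lnot R  //  T.
          branch 2.1.1 (add \lnot R):
            × closes — contains both R and \lnot R.
          branch 2.1.2 (add T):
            ○ open, literals {R=true, T=true}.
      branch 2.2 (add \lnot T):
        ○ open, literals {T=false}.
3 branches closed, 2 open.
Each open branch fixes some atoms; the unmentioned ones are free. Counting distinct full assignments: branch {R=true, T=true} (P, Q, S) contributes 8 new; branch {T=false} (P, Q, R, S) contributes 16 new. Total: 24.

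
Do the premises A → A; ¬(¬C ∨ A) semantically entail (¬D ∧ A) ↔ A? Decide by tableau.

Yes

Initial set: {(A → A); ¬(¬C ∨ A); ¬((¬D ∧ A) ↔ A)}.
¬(¬C ∨ A): α-rule — add ¬¬C, ¬A.
(A → A): β-rule — branch into ¬A  //  A.
  branch 1 (add ¬A):
    ¬((¬D ∧ A) ↔ A): β-rule — branch into (¬D ∧ A), ¬A  //  ¬(¬D ∧ A), A.
      branch 1.1 (add (¬D ∧ A), ¬A):
        (¬D ∧ A): α-rule — add ¬D, A.
        × closes — contains both A and ¬A.
      branch 1.2 (add ¬(¬D ∧ A), A):
        × closes — contains both A and ¬A.
  branch 2 (add A):
    × closes — contains both A and ¬A.
All 3 branches close.
Every branch closed, so the premises entail the conclusion.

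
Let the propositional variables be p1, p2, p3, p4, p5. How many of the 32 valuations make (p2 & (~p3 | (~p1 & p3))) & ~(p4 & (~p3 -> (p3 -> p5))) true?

6

Initial set: {((p2 & (~p3 | (~p1 & p3))) & ~(p4 & (~p3 -> (p3 -> p5))))}.
((p2 & (~p3 | (~p1 & p3))) & ~(p4 & (~p3 -> (p3 -> p5)))): α-rule — add (p2 & (~p3 | (~p1 & p3))), ~(p4 & (~p3 -> (p3 -> p5))).
(p2 & (~p3 | (~p1 & p3))): α-rule — add p2, (~p3 | (~p1 & p3)).
~(p4 & (~p3 -> (p3 -> p5))): β-rule — branch into ~p4  //  ~(~p3 -> (p3 -> p5)).
  branch 1 (add ~p4):
    (~p3 | (~p1 & p3)): β-rule — branch into ~p3  //  (~p1 & p3).
      branch 1.1 (add ~p3):
        ○ open, literals {p2=1, p3=0, p4=0}.
      branch 1.2 (add (~p1 & p3)):
        (~p1 & p3): α-rule — add ~p1, p3.
        ○ open, literals {p1=0, p2=1, p3=1, p4=0}.
  branch 2 (add ~(~p3 -> (p3 -> p5))):
    ~(~p3 -> (p3 -> p5)): α-rule — add ~p3, ~(p3 -> p5).
    ~(p3 -> p5): α-rule — add p3, ~p5.
    × closes — contains both p3 and ~p3.
1 branch closed, 2 open.
Each open branch fixes some atoms; the unmentioned ones are free. Counting distinct full assignments: branch {p2=1, p3=0, p4=0} (p1, p5) contributes 4 new; branch {p1=0, p2=1, p3=1, p4=0} (p5) contributes 2 new. Total: 6.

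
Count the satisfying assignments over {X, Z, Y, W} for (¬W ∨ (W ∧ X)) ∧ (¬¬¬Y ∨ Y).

12

Initial set: {((¬W ∨ (W ∧ X)) ∧ (¬¬¬Y ∨ Y))}.
((¬W ∨ (W ∧ X)) ∧ (¬¬¬Y ∨ Y)): α-rule — add (¬W ∨ (W ∧ X)), (¬¬¬Y ∨ Y).
(¬W ∨ (W ∧ X)): β-rule — branch into ¬W  //  (W ∧ X).
  branch 1 (add ¬W):
    (¬¬¬Y ∨ Y): β-rule — branch into ¬¬¬Y  //  Y.
      branch 1.1 (add ¬¬¬Y):
        ¬¬¬Y: drop double negation, giving ¬Y.
        ○ open, literals {W=F, Y=F}.
      branch 1.2 (add Y):
        ○ open, literals {W=F, Y=T}.
  branch 2 (add (W ∧ X)):
    (W ∧ X): α-rule — add W, X.
    (¬¬¬Y ∨ Y): β-rule — branch into ¬¬¬Y  //  Y.
      branch 2.1 (add ¬¬¬Y):
        ¬¬¬Y: drop double negation, giving ¬Y.
        ○ open, literals {W=T, X=T, Y=F}.
      branch 2.2 (add Y):
        ○ open, literals {W=T, X=T, Y=T}.
0 branches closed, 4 open.
Each open branch fixes some atoms; the unmentioned ones are free. Counting distinct full assignments: branch {W=F, Y=F} (X, Z) contributes 4 new; branch {W=F, Y=T} (X, Z) contributes 4 new; branch {W=T, X=T, Y=F} (Z) contributes 2 new; branch {W=T, X=T, Y=T} (Z) contributes 2 new. Total: 12.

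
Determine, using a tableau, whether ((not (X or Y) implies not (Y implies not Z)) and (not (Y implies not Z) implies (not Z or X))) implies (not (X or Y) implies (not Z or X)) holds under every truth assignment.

Assume the negation and expand:
Initial set: {not (((not (X or Y) implies not (Y implies not Z)) and (not (Y implies not Z) implies (not Z or X))) implies (not (X or Y) implies (not Z or X)))}.
not (((not (X or Y) implies not (Y implies not Z)) and (not (Y implies not Z) implies (not Z or X))) implies (not (X or Y) implies (not Z or X))): α-rule — add ((not (X or Y) implies not (Y implies not Z)) and (not (Y implies not Z) implies (not Z or X))), not (not (X or Y) implies (not Z or X)).
((not (X or Y) implies not (Y implies not Z)) and (not (Y implies not Z) implies (not Z or X))): α-rule — add (not (X or Y) implies not (Y implies not Z)), (not (Y implies not Z) implies (not Z or X)).
not (not (X or Y) implies (not Z or X)): α-rule — add not (X or Y), not (not Z or X).
not (X or Y): α-rule — add not X, not Y.
not (not Z or X): α-rule — add not not Z, not X.
(not (X or Y) implies not (Y implies not Z)): β-rule — branch into not not (X or Y)  //  not (Y implies not Z).
  branch 1 (add not not (X or Y)):
    (not (Y implies not Z) implies (not Z or X)): β-rule — branch into not not (Y implies not Z)  //  (not Z or X).
      branch 1.1 (add not not (Y implies not Z)):
        not not (X or Y): β-rule — branch into X  //  Y.
          branch 1.1.1 (add X):
            × closes — contains both X and not X.
          branch 1.1.2 (add Y):
            × closes — contains both Y and not Y.
      branch 1.2 (add (not Z or X)):
        not not (X or Y): β-rule — branch into X  //  Y.
          branch 1.2.1 (add X):
            × closes — contains both X and not X.
          branch 1.2.2 (add Y):
            × closes — contains both Y and not Y.
  branch 2 (add not (Y implies not Z)):
    not (Y implies not Z): α-rule — add Y, not not Z.
    × closes — contains both Y and not Y.
All 5 branches close.
Every branch closed, so the negation is unsatisfiable and the formula is valid.

Valid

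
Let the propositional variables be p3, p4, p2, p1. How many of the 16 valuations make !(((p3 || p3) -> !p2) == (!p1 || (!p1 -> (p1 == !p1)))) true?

Initial set: {!(((p3 || p3) -> !p2) == (!p1 || (!p1 -> (p1 == !p1))))}.
!(((p3 || p3) -> !p2) == (!p1 || (!p1 -> (p1 == !p1)))): β-rule — branch into ((p3 || p3) -> !p2), !(!p1 || (!p1 -> (p1 == !p1)))  //  !((p3 || p3) -> !p2), (!p1 || (!p1 -> (p1 == !p1))).
  branch 1 (add ((p3 || p3) -> !p2), !(!p1 || (!p1 -> (p1 == !p1)))):
    !(!p1 || (!p1 -> (p1 == !p1))): α-rule — add !!p1, !(!p1 -> (p1 == !p1)).
    !(!p1 -> (p1 == !p1)): α-rule — add !p1, !(p1 == !p1).
    × closes — contains both p1 and !p1.
  branch 2 (add !((p3 || p3) -> !p2), (!p1 || (!p1 -> (p1 == !p1)))):
    !((p3 || p3) -> !p2): α-rule — add (p3 || p3), !!p2.
    (!p1 || (!p1 -> (p1 == !p1))): β-rule — branch into !p1  //  (!p1 -> (p1 == !p1)).
      branch 2.1 (add !p1):
        (p3 || p3): β-rule — branch into p3  //  p3.
          branch 2.1.1 (add p3):
            ○ open, literals {p1=F, p2=T, p3=T}.
          branch 2.1.2 (add p3):
            ○ open, literals {p1=F, p2=T, p3=T}.
      branch 2.2 (add (!p1 -> (p1 == !p1))):
        (p3 || p3): β-rule — branch into p3  //  p3.
          branch 2.2.1 (add p3):
            (!p1 -> (p1 == !p1)): β-rule — branch into !!p1  //  (p1 == !p1).
              branch 2.2.1.1 (add !!p1):
                ○ open, literals {p1=T, p2=T, p3=T}.
              branch 2.2.1.2 (add (p1 == !p1)):
                (p1 == !p1): β-rule — branch into p1, !p1  //  !p1, !!p1.
                  branch 2.2.1.2.1 (add p1, !p1):
                    × closes — contains both p1 and !p1.
                  branch 2.2.1.2.2 (add !p1, !!p1):
                    × closes — contains both p1 and !p1.
          branch 2.2.2 (add p3):
            (!p1 -> (p1 == !p1)): β-rule — branch into !!p1  //  (p1 == !p1).
              branch 2.2.2.1 (add !!p1):
                ○ open, literals {p1=T, p2=T, p3=T}.
              branch 2.2.2.2 (add (p1 == !p1)):
                (p1 == !p1): β-rule — branch into p1, !p1  //  !p1, !!p1.
                  branch 2.2.2.2.1 (add p1, !p1):
                    × closes — contains both p1 and !p1.
                  branch 2.2.2.2.2 (add !p1, !!p1):
                    × closes — contains both p1 and !p1.
5 branches closed, 4 open.
Each open branch fixes some atoms; the unmentioned ones are free. Counting distinct full assignments: branch {p1=F, p2=T, p3=T} (p4) contributes 2 new; branch {p1=F, p2=T, p3=T} (p4) contributes 0 new; branch {p1=T, p2=T, p3=T} (p4) contributes 2 new; branch {p1=T, p2=T, p3=T} (p4) contributes 0 new. Total: 4.

4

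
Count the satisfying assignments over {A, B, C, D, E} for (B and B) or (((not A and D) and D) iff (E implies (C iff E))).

22

Initial set: {T ((B and B) or (((not A and D) and D) iff (E implies (C iff E))))}.
T ((B and B) or (((not A and D) and D) iff (E implies (C iff E)))): β-rule — branch into T (B and B)  //  T (((not A and D) and D) iff (E implies (C iff E))).
  branch 1 (add T (B and B)):
    T (B and B): α-rule — add T B, T B.
    ○ open, literals {B=1}.
  branch 2 (add T (((not A and D) and D) iff (E implies (C iff E)))):
    T (((not A and D) and D) iff (E implies (C iff E))): β-rule — branch into T ((not A and D) and D), T (E implies (C iff E))  //  F ((not A and D) and D), F (E implies (C iff E)).
      branch 2.1 (add T ((not A and D) and D), T (E implies (C iff E))):
        T ((not A and D) and D): α-rule — add T (not A and D), T D.
        T (not A and D): α-rule — add T not A, T D.
        T (E implies (C iff E)): β-rule — branch into F E  //  T (C iff E).
          branch 2.1.1 (add F E):
            ○ open, literals {A=0, D=1, E=0}.
          branch 2.1.2 (add T (C iff E)):
            T (C iff E): β-rule — branch into T C, T E  //  F C, F E.
              branch 2.1.2.1 (add T C, T E):
                ○ open, literals {A=0, C=1, D=1, E=1}.
              branch 2.1.2.2 (add F C, F E):
                ○ open, literals {A=0, C=0, D=1, E=0}.
      branch 2.2 (add F ((not A and D) and D), F (E implies (C iff E))):
        F (E implies (C iff E)): α-rule — add T E, F (C iff E).
        F ((not A and D) and D): β-rule — branch into F (not A and D)  //  F D.
          branch 2.2.1 (add F (not A and D)):
            F (C iff E): β-rule — branch into T C, F E  //  F C, T E.
              branch 2.2.1.1 (add T C, F E):
                × closes — contains both E and not E.
              branch 2.2.1.2 (add F C, T E):
                F (not A and D): β-rule — branch into F not A  //  F D.
                  branch 2.2.1.2.1 (add F not A):
                    ○ open, literals {A=1, C=0, E=1}.
                  branch 2.2.1.2.2 (add F D):
                    ○ open, literals {C=0, D=0, E=1}.
          branch 2.2.2 (add F D):
            F (C iff E): β-rule — branch into T C, F E  //  F C, T E.
              branch 2.2.2.1 (add T C, F E):
                × closes — contains both E and not E.
              branch 2.2.2.2 (add F C, T E):
                ○ open, literals {C=0, D=0, E=1}.
2 branches closed, 7 open.
Each open branch fixes some atoms; the unmentioned ones are free. Counting distinct full assignments: branch {B=1} (A, C, D, E) contributes 16 new; branch {A=0, D=1, E=0} (B, C) contributes 2 new; branch {A=0, C=1, D=1, E=1} (B) contributes 1 new; branch {A=0, C=0, D=1, E=0} (B) contributes 0 new; branch {A=1, C=0, E=1} (B, D) contributes 2 new; branch {C=0, D=0, E=1} (A, B) contributes 1 new; branch {C=0, D=0, E=1} (A, B) contributes 0 new. Total: 22.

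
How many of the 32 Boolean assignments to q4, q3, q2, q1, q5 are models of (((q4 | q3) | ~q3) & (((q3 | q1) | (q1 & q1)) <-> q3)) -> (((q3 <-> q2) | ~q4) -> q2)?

24

Initial set: {((((q4 | q3) | ~q3) & (((q3 | q1) | (q1 & q1)) <-> q3)) -> (((q3 <-> q2) | ~q4) -> q2))}.
((((q4 | q3) | ~q3) & (((q3 | q1) | (q1 & q1)) <-> q3)) -> (((q3 <-> q2) | ~q4) -> q2)): β-rule — branch into ~(((q4 | q3) | ~q3) & (((q3 | q1) | (q1 & q1)) <-> q3))  //  (((q3 <-> q2) | ~q4) -> q2).
  branch 1 (add ~(((q4 | q3) | ~q3) & (((q3 | q1) | (q1 & q1)) <-> q3))):
    ~(((q4 | q3) | ~q3) & (((q3 | q1) | (q1 & q1)) <-> q3)): β-rule — branch into ~((q4 | q3) | ~q3)  //  ~(((q3 | q1) | (q1 & q1)) <-> q3).
      branch 1.1 (add ~((q4 | q3) | ~q3)):
        ~((q4 | q3) | ~q3): α-rule — add ~(q4 | q3), ~~q3.
        ~(q4 | q3): α-rule — add ~q4, ~q3.
        × closes — contains both q3 and ~q3.
      branch 1.2 (add ~(((q3 | q1) | (q1 & q1)) <-> q3)):
        ~(((q3 | q1) | (q1 & q1)) <-> q3): β-rule — branch into ((q3 | q1) | (q1 & q1)), ~q3  //  ~((q3 | q1) | (q1 & q1)), q3.
          branch 1.2.1 (add ((q3 | q1) | (q1 & q1)), ~q3):
            ((q3 | q1) | (q1 & q1)): β-rule — branch into (q3 | q1)  //  (q1 & q1).
              branch 1.2.1.1 (add (q3 | q1)):
                (q3 | q1): β-rule — branch into q3  //  q1.
                  branch 1.2.1.1.1 (add q3):
                    × closes — contains both q3 and ~q3.
                  branch 1.2.1.1.2 (add q1):
                    ○ open, literals {q1=true, q3=false}.
              branch 1.2.1.2 (add (q1 & q1)):
                (q1 & q1): α-rule — add q1, q1.
                ○ open, literals {q1=true, q3=false}.
          branch 1.2.2 (add ~((q3 | q1) | (q1 & q1)), q3):
            ~((q3 | q1) | (q1 & q1)): α-rule — add ~(q3 | q1), ~(q1 & q1).
            ~(q3 | q1): α-rule — add ~q3, ~q1.
            × closes — contains both q3 and ~q3.
  branch 2 (add (((q3 <-> q2) | ~q4) -> q2)):
    (((q3 <-> q2) | ~q4) -> q2): β-rule — branch into ~((q3 <-> q2) | ~q4)  //  q2.
      branch 2.1 (add ~((q3 <-> q2) | ~q4)):
        ~((q3 <-> q2) | ~q4): α-rule — add ~(q3 <-> q2), ~~q4.
        ~(q3 <-> q2): β-rule — branch into q3, ~q2  //  ~q3, q2.
          branch 2.1.1 (add q3, ~q2):
            ○ open, literals {q2=false, q3=true, q4=true}.
          branch 2.1.2 (add ~q3, q2):
            ○ open, literals {q2=true, q3=false, q4=true}.
      branch 2.2 (add q2):
        ○ open, literals {q2=true}.
3 branches closed, 5 open.
Each open branch fixes some atoms; the unmentioned ones are free. Counting distinct full assignments: branch {q1=true, q3=false} (q4, q2, q5) contributes 8 new; branch {q1=true, q3=false} (q4, q2, q5) contributes 0 new; branch {q2=false, q3=true, q4=true} (q1, q5) contributes 4 new; branch {q2=true, q3=false, q4=true} (q1, q5) contributes 2 new; branch {q2=true} (q4, q3, q1, q5) contributes 10 new. Total: 24.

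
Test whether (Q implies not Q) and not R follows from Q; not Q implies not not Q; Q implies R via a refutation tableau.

No

Initial set: {Q; (not Q implies not not Q); (Q implies R); not ((Q implies not Q) and not R)}.
(not Q implies not not Q): β-rule — branch into not not Q  //  not not Q.
  branch 1 (add not not Q):
    (Q implies R): β-rule — branch into not Q  //  R.
      branch 1.1 (add not Q):
        × closes — contains both Q and not Q.
      branch 1.2 (add R):
        not ((Q implies not Q) and not R): β-rule — branch into not (Q implies not Q)  //  not not R.
          branch 1.2.1 (add not (Q implies not Q)):
            not (Q implies not Q): α-rule — add Q, not not Q.
            ○ open, literals {Q=1, R=1}.
          branch 1.2.2 (add not not R):
            ○ open, literals {Q=1, R=1}.
  branch 2 (add not not Q):
    not not Q: drop double negation, giving Q.
    (Q implies R): β-rule — branch into not Q  //  R.
      branch 2.1 (add not Q):
        × closes — contains both Q and not Q.
      branch 2.2 (add R):
        not ((Q implies not Q) and not R): β-rule — branch into not (Q implies not Q)  //  not not R.
          branch 2.2.1 (add not (Q implies not Q)):
            not (Q implies not Q): α-rule — add Q, not not Q.
            ○ open, literals {Q=1, R=1}.
          branch 2.2.2 (add not not R):
            ○ open, literals {Q=1, R=1}.
2 branches closed, 4 open.
An open branch gives a countermodel: Q=1, R=1 (unmentioned atoms arbitrary); the premises hold there but the conclusion fails.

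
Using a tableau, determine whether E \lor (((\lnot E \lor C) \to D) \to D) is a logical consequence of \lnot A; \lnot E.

Initial set: {T \lnot A; T \lnot E; F (E \lor (((\lnot E \lor C) \to D) \to D))}.
F (E \lor (((\lnot E \lor C) \to D) \to D)): α-rule — add F E, F (((\lnot E \lor C) \to D) \to D).
F (((\lnot E \lor C) \to D) \to D): α-rule — add T ((\lnot E \lor C) \to D), F D.
T ((\lnot E \lor C) \to D): β-rule — branch into F (\lnot E \lor C)  //  T D.
  branch 1 (add F (\lnot E \lor C)):
    F (\lnot E \lor C): α-rule — add F \lnot E, F C.
    × closes — contains both E and \lnot E.
  branch 2 (add T D):
    × closes — contains both D and \lnot D.
All 2 branches close.
Every branch closed, so the premises entail the conclusion.

Yes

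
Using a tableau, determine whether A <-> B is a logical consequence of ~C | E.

No

Initial set: {(~C | E); ~(A <-> B)}.
(~C | E): β-rule — branch into ~C  //  E.
  branch 1 (add ~C):
    ~(A <-> B): β-rule — branch into A, ~B  //  ~A, B.
      branch 1.1 (add A, ~B):
        ○ open, literals {A=true, B=false, C=false}.
      branch 1.2 (add ~A, B):
        ○ open, literals {A=false, B=true, C=false}.
  branch 2 (add E):
    ~(A <-> B): β-rule — branch into A, ~B  //  ~A, B.
      branch 2.1 (add A, ~B):
        ○ open, literals {A=true, B=false, E=true}.
      branch 2.2 (add ~A, B):
        ○ open, literals {A=false, B=true, E=true}.
0 branches closed, 4 open.
An open branch gives a countermodel: A=true, B=false, C=false (unmentioned atoms arbitrary); the premises hold there but the conclusion fails.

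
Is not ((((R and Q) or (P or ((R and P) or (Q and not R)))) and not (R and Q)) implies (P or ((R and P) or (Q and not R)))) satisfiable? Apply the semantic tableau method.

Unsatisfiable

Initial set: {not ((((R and Q) or (P or ((R and P) or (Q and not R)))) and not (R and Q)) implies (P or ((R and P) or (Q and not R))))}.
not ((((R and Q) or (P or ((R and P) or (Q and not R)))) and not (R and Q)) implies (P or ((R and P) or (Q and not R)))): α-rule — add (((R and Q) or (P or ((R and P) or (Q and not R)))) and not (R and Q)), not (P or ((R and P) or (Q and not R))).
(((R and Q) or (P or ((R and P) or (Q and not R)))) and not (R and Q)): α-rule — add ((R and Q) or (P or ((R and P) or (Q and not R)))), not (R and Q).
not (P or ((R and P) or (Q and not R))): α-rule — add not P, not ((R and P) or (Q and not R)).
not ((R and P) or (Q and not R)): α-rule — add not (R and P), not (Q and not R).
((R and Q) or (P or ((R and P) or (Q and not R)))): β-rule — branch into (R and Q)  //  (P or ((R and P) or (Q and not R))).
  branch 1 (add (R and Q)):
    (R and Q): α-rule — add R, Q.
    not (R and Q): β-rule — branch into not R  //  not Q.
      branch 1.1 (add not R):
        × closes — contains both R and not R.
      branch 1.2 (add not Q):
        × closes — contains both Q and not Q.
  branch 2 (add (P or ((R and P) or (Q and not R)))):
    not (R and Q): β-rule — branch into not R  //  not Q.
      branch 2.1 (add not R):
        not (R and P): β-rule — branch into not R  //  not P.
          branch 2.1.1 (add not R):
            not (Q and not R): β-rule — branch into not Q  //  not not R.
              branch 2.1.1.1 (add not Q):
                (P or ((R and P) or (Q and not R))): β-rule — branch into P  //  ((R and P) or (Q and not R)).
                  branch 2.1.1.1.1 (add P):
                    × closes — contains both P and not P.
                  branch 2.1.1.1.2 (add ((R and P) or (Q and not R))):
                    ((R and P) or (Q and not R)): β-rule — branch into (R and P)  //  (Q and not R).
                      branch 2.1.1.1.2.1 (add (R and P)):
                        (R and P): α-rule — add R, P.
                        × closes — contains both R and not R.
                      branch 2.1.1.1.2.2 (add (Q and not R)):
                        (Q and not R): α-rule — add Q, not R.
                        × closes — contains both Q and not Q.
              branch 2.1.1.2 (add not not R):
                × closes — contains both R and not R.
          branch 2.1.2 (add not P):
            not (Q and not R): β-rule — branch into not Q  //  not not R.
              branch 2.1.2.1 (add not Q):
                (P or ((R and P) or (Q and not R))): β-rule — branch into P  //  ((R and P) or (Q and not R)).
                  branch 2.1.2.1.1 (add P):
                    × closes — contains both P and not P.
                  branch 2.1.2.1.2 (add ((R and P) or (Q and not R))):
                    ((R and P) or (Q and not R)): β-rule — branch into (R and P)  //  (Q and not R).
                      branch 2.1.2.1.2.1 (add (R and P)):
                        (R and P): α-rule — add R, P.
                        × closes — contains both R and not R.
                      branch 2.1.2.1.2.2 (add (Q and not R)):
                        (Q and not R): α-rule — add Q, not R.
                        × closes — contains both Q and not Q.
              branch 2.1.2.2 (add not not R):
                × closes — contains both R and not R.
      branch 2.2 (add not Q):
        not (R and P): β-rule — branch into not R  //  not P.
          branch 2.2.1 (add not R):
            not (Q and not R): β-rule — branch into not Q  //  not not R.
              branch 2.2.1.1 (add not Q):
                (P or ((R and P) or (Q and not R))): β-rule — branch into P  //  ((R and P) or (Q and not R)).
                  branch 2.2.1.1.1 (add P):
                    × closes — contains both P and not P.
                  branch 2.2.1.1.2 (add ((R and P) or (Q and not R))):
                    ((R and P) or (Q and not R)): β-rule — branch into (R and P)  //  (Q and not R).
                      branch 2.2.1.1.2.1 (add (R and P)):
                        (R and P): α-rule — add R, P.
                        × closes — contains both R and not R.
                      branch 2.2.1.1.2.2 (add (Q and not R)):
                        (Q and not R): α-rule — add Q, not R.
                        × closes — contains both Q and not Q.
              branch 2.2.1.2 (add not not R):
                × closes — contains both R and not R.
          branch 2.2.2 (add not P):
            not (Q and not R): β-rule — branch into not Q  //  not not R.
              branch 2.2.2.1 (add not Q):
                (P or ((R and P) or (Q and not R))): β-rule — branch into P  //  ((R and P) or (Q and not R)).
                  branch 2.2.2.1.1 (add P):
                    × closes — contains both P and not P.
                  branch 2.2.2.1.2 (add ((R and P) or (Q and not R))):
                    ((R and P) or (Q and not R)): β-rule — branch into (R and P)  //  (Q and not R).
                      branch 2.2.2.1.2.1 (add (R and P)):
                        (R and P): α-rule — add R, P.
                        × closes — contains both P and not P.
                      branch 2.2.2.1.2.2 (add (Q and not R)):
                        (Q and not R): α-rule — add Q, not R.
                        × closes — contains both Q and not Q.
              branch 2.2.2.2 (add not not R):
                (P or ((R and P) or (Q and not R))): β-rule — branch into P  //  ((R and P) or (Q and not R)).
                  branch 2.2.2.2.1 (add P):
                    × closes — contains both P and not P.
                  branch 2.2.2.2.2 (add ((R and P) or (Q and not R))):
                    ((R and P) or (Q and not R)): β-rule — branch into (R and P)  //  (Q and not R).
                      branch 2.2.2.2.2.1 (add (R and P)):
                        (R and P): α-rule — add R, P.
                        × closes — contains both P and not P.
                      branch 2.2.2.2.2.2 (add (Q and not R)):
                        (Q and not R): α-rule — add Q, not R.
                        × closes — contains both Q and not Q.
All 20 branches close.
Every branch closed; the formula is unsatisfiable.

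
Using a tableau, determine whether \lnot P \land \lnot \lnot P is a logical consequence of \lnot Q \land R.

Initial set: {(\lnot Q \land R); \lnot (\lnot P \land \lnot \lnot P)}.
(\lnot Q \land R): α-rule — add \lnot Q, R.
\lnot (\lnot P \land \lnot \lnot P): β-rule — branch into \lnot \lnot P  //  \lnot \lnot \lnot P.
  branch 1 (add \lnot \lnot P):
    ○ open, literals {P=true, Q=false, R=true}.
  branch 2 (add \lnot \lnot \lnot P):
    \lnot \lnot \lnot P: drop double negation, giving \lnot P.
    ○ open, literals {P=false, Q=false, R=true}.
0 branches closed, 2 open.
An open branch gives a countermodel: P=true, Q=false, R=true (unmentioned atoms arbitrary); the premises hold there but the conclusion fails.

No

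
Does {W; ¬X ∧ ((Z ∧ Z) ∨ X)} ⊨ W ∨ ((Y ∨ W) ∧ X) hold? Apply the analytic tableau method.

Yes

Initial set: {T W; T (¬X ∧ ((Z ∧ Z) ∨ X)); F (W ∨ ((Y ∨ W) ∧ X))}.
T (¬X ∧ ((Z ∧ Z) ∨ X)): α-rule — add T ¬X, T ((Z ∧ Z) ∨ X).
F (W ∨ ((Y ∨ W) ∧ X)): α-rule — add F W, F ((Y ∨ W) ∧ X).
× closes — contains both W and ¬W.
All 1 branch closes.
Every branch closed, so the premises entail the conclusion.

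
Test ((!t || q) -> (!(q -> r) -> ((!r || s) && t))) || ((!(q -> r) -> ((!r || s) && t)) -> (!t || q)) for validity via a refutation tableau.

Assume the negation and expand:
Initial set: {!(((!t || q) -> (!(q -> r) -> ((!r || s) && t))) || ((!(q -> r) -> ((!r || s) && t)) -> (!t || q)))}.
!(((!t || q) -> (!(q -> r) -> ((!r || s) && t))) || ((!(q -> r) -> ((!r || s) && t)) -> (!t || q))): α-rule — add !((!t || q) -> (!(q -> r) -> ((!r || s) && t))), !((!(q -> r) -> ((!r || s) && t)) -> (!t || q)).
!((!t || q) -> (!(q -> r) -> ((!r || s) && t))): α-rule — add (!t || q), !(!(q -> r) -> ((!r || s) && t)).
!((!(q -> r) -> ((!r || s) && t)) -> (!t || q)): α-rule — add (!(q -> r) -> ((!r || s) && t)), !(!t || q).
!(!(q -> r) -> ((!r || s) && t)): α-rule — add !(q -> r), !((!r || s) && t).
!(!t || q): α-rule — add !!t, !q.
!(q -> r): α-rule — add q, !r.
× closes — contains both q and !q.
All 1 branch closes.
Every branch closed, so the negation is unsatisfiable and the formula is valid.

Valid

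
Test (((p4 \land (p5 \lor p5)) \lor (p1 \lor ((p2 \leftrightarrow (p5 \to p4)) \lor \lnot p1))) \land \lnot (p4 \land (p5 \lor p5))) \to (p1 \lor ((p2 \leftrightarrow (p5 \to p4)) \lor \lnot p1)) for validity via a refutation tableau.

Assume the negation and expand:
Initial set: {\lnot ((((p4 \land (p5 \lor p5)) \lor (p1 \lor ((p2 \leftrightarrow (p5 \to p4)) \lor \lnot p1))) \land \lnot (p4 \land (p5 \lor p5))) \to (p1 \lor ((p2 \leftrightarrow (p5 \to p4)) \lor \lnot p1)))}.
\lnot ((((p4 \land (p5 \lor p5)) \lor (p1 \lor ((p2 \leftrightarrow (p5 \to p4)) \lor \lnot p1))) \land \lnot (p4 \land (p5 \lor p5))) \to (p1 \lor ((p2 \leftrightarrow (p5 \to p4)) \lor \lnot p1))): α-rule — add (((p4 \land (p5 \lor p5)) \lor (p1 \lor ((p2 \leftrightarrow (p5 \to p4)) \lor \lnot p1))) \land \lnot (p4 \land (p5 \lor p5))), \lnot (p1 \lor ((p2 \leftrightarrow (p5 \to p4)) \lor \lnot p1)).
(((p4 \land (p5 \lor p5)) \lor (p1 \lor ((p2 \leftrightarrow (p5 \to p4)) \lor \lnot p1))) \land \lnot (p4 \land (p5 \lor p5))): α-rule — add ((p4 \land (p5 \lor p5)) \lor (p1 \lor ((p2 \leftrightarrow (p5 \to p4)) \lor \lnot p1))), \lnot (p4 \land (p5 \lor p5)).
\lnot (p1 \lor ((p2 \leftrightarrow (p5 \to p4)) \lor \lnot p1)): α-rule — add \lnot p1, \lnot ((p2 \leftrightarrow (p5 \to p4)) \lor \lnot p1).
\lnot ((p2 \leftrightarrow (p5 \to p4)) \lor \lnot p1): α-rule — add \lnot (p2 \leftrightarrow (p5 \to p4)), \lnot \lnot p1.
× closes — contains both p1 and \lnot p1.
All 1 branch closes.
Every branch closed, so the negation is unsatisfiable and the formula is valid.

Valid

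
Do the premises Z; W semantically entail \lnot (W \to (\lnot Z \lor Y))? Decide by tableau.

No

Initial set: {Z; W; \lnot \lnot (W \to (\lnot Z \lor Y))}.
\lnot \lnot (W \to (\lnot Z \lor Y)): β-rule — branch into \lnot W  //  (\lnot Z \lor Y).
  branch 1 (add \lnot W):
    × closes — contains both W and \lnot W.
  branch 2 (add (\lnot Z \lor Y)):
    (\lnot Z \lor Y): β-rule — branch into \lnot Z  //  Y.
      branch 2.1 (add \lnot Z):
        × closes — contains both Z and \lnot Z.
      branch 2.2 (add Y):
        ○ open, literals {W=true, Y=true, Z=true}.
2 branches closed, 1 open.
An open branch gives a countermodel: W=true, Y=true, Z=true (unmentioned atoms arbitrary); the premises hold there but the conclusion fails.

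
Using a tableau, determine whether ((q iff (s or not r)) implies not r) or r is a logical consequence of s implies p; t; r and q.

Initial set: {(s implies p); t; (r and q); not (((q iff (s or not r)) implies not r) or r)}.
(r and q): α-rule — add r, q.
not (((q iff (s or not r)) implies not r) or r): α-rule — add not ((q iff (s or not r)) implies not r), not r.
× closes — contains both r and not r.
All 1 branch closes.
Every branch closed, so the premises entail the conclusion.

Yes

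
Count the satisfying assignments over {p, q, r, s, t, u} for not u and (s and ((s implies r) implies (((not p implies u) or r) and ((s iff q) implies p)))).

Initial set: {(not u and (s and ((s implies r) implies (((not p implies u) or r) and ((s iff q) implies p)))))}.
(not u and (s and ((s implies r) implies (((not p implies u) or r) and ((s iff q) implies p))))): α-rule — add not u, (s and ((s implies r) implies (((not p implies u) or r) and ((s iff q) implies p)))).
(s and ((s implies r) implies (((not p implies u) or r) and ((s iff q) implies p)))): α-rule — add s, ((s implies r) implies (((not p implies u) or r) and ((s iff q) implies p))).
((s implies r) implies (((not p implies u) or r) and ((s iff q) implies p))): β-rule — branch into not (s implies r)  //  (((not p implies u) or r) and ((s iff q) implies p)).
  branch 1 (add not (s implies r)):
    not (s implies r): α-rule — add s, not r.
    ○ open, literals {r=0, s=1, u=0}.
  branch 2 (add (((not p implies u) or r) and ((s iff q) implies p))):
    (((not p implies u) or r) and ((s iff q) implies p)): α-rule — add ((not p implies u) or r), ((s iff q) implies p).
    ((not p implies u) or r): β-rule — branch into (not p implies u)  //  r.
      branch 2.1 (add (not p implies u)):
        ((s iff q) implies p): β-rule — branch into not (s iff q)  //  p.
          branch 2.1.1 (add not (s iff q)):
            (not p implies u): β-rule — branch into not not p  //  u.
              branch 2.1.1.1 (add not not p):
                not (s iff q): β-rule — branch into s, not q  //  not s, q.
                  branch 2.1.1.1.1 (add s, not q):
                    ○ open, literals {p=1, q=0, s=1, u=0}.
                  branch 2.1.1.1.2 (add not s, q):
                    × closes — contains both s and not s.
              branch 2.1.1.2 (add u):
                × closes — contains both u and not u.
          branch 2.1.2 (add p):
            (not p implies u): β-rule — branch into not not p  //  u.
              branch 2.1.2.1 (add not not p):
                ○ open, literals {p=1, s=1, u=0}.
              branch 2.1.2.2 (add u):
                × closes — contains both u and not u.
      branch 2.2 (add r):
        ((s iff q) implies p): β-rule — branch into not (s iff q)  //  p.
          branch 2.2.1 (add not (s iff q)):
            not (s iff q): β-rule — branch into s, not q  //  not s, q.
              branch 2.2.1.1 (add s, not q):
                ○ open, literals {q=0, r=1, s=1, u=0}.
              branch 2.2.1.2 (add not s, q):
                × closes — contains both s and not s.
          branch 2.2.2 (add p):
            ○ open, literals {p=1, r=1, s=1, u=0}.
4 branches closed, 5 open.
Each open branch fixes some atoms; the unmentioned ones are free. Counting distinct full assignments: branch {r=0, s=1, u=0} (p, q, t) contributes 8 new; branch {p=1, q=0, s=1, u=0} (r, t) contributes 2 new; branch {p=1, s=1, u=0} (q, r, t) contributes 2 new; branch {q=0, r=1, s=1, u=0} (p, t) contributes 2 new; branch {p=1, r=1, s=1, u=0} (q, t) contributes 0 new. Total: 14.

14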